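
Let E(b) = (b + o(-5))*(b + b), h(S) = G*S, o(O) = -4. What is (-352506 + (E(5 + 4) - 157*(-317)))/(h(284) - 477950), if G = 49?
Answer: 302647/464034 ≈ 0.65221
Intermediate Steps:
h(S) = 49*S
E(b) = 2*b*(-4 + b) (E(b) = (b - 4)*(b + b) = (-4 + b)*(2*b) = 2*b*(-4 + b))
(-352506 + (E(5 + 4) - 157*(-317)))/(h(284) - 477950) = (-352506 + (2*(5 + 4)*(-4 + (5 + 4)) - 157*(-317)))/(49*284 - 477950) = (-352506 + (2*9*(-4 + 9) + 49769))/(13916 - 477950) = (-352506 + (2*9*5 + 49769))/(-464034) = (-352506 + (90 + 49769))*(-1/464034) = (-352506 + 49859)*(-1/464034) = -302647*(-1/464034) = 302647/464034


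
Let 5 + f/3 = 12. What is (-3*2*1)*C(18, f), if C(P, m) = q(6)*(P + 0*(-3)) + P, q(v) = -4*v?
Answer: 2484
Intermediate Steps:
f = 21 (f = -15 + 3*12 = -15 + 36 = 21)
C(P, m) = -23*P (C(P, m) = (-4*6)*(P + 0*(-3)) + P = -24*(P + 0) + P = -24*P + P = -23*P)
(-3*2*1)*C(18, f) = (-3*2*1)*(-23*18) = -6*1*(-414) = -6*(-414) = 2484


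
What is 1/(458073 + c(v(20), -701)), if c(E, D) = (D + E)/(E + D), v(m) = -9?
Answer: 1/458074 ≈ 2.1831e-6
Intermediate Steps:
c(E, D) = 1 (c(E, D) = (D + E)/(D + E) = 1)
1/(458073 + c(v(20), -701)) = 1/(458073 + 1) = 1/458074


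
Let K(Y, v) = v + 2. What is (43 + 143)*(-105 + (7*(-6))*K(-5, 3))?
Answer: -58590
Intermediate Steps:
K(Y, v) = 2 + v
(43 + 143)*(-105 + (7*(-6))*K(-5, 3)) = (43 + 143)*(-105 + (7*(-6))*(2 + 3)) = 186*(-105 - 42*5) = 186*(-105 - 210) = 186*(-315) = -58590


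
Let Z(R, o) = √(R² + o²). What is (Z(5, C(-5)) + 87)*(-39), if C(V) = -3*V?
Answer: -3393 - 195*√10 ≈ -4009.6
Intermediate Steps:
(Z(5, C(-5)) + 87)*(-39) = (√(5² + (-3*(-5))²) + 87)*(-39) = (√(25 + 15²) + 87)*(-39) = (√(25 + 225) + 87)*(-39) = (√250 + 87)*(-39) = (5*√10 + 87)*(-39) = (87 + 5*√10)*(-39) = -3393 - 195*√10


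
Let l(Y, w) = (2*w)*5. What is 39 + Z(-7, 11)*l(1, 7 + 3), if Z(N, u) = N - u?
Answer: -1761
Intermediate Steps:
l(Y, w) = 10*w
39 + Z(-7, 11)*l(1, 7 + 3) = 39 + (-7 - 1*11)*(10*(7 + 3)) = 39 + (-7 - 11)*(10*10) = 39 - 18*100 = 39 - 1800 = -1761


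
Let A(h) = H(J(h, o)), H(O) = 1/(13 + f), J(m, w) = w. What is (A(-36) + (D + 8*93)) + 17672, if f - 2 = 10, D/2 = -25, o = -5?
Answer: 459151/25 ≈ 18366.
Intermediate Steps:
D = -50 (D = 2*(-25) = -50)
f = 12 (f = 2 + 10 = 12)
H(O) = 1/25 (H(O) = 1/(13 + 12) = 1/25)
A(h) = 1/25
(A(-36) + (D + 8*93)) + 17672 = (1/25 + (-50 + 8*93)) + 17672 = (1/25 + (-50 + 744)) + 17672 = (1/25 + 694) + 17672 = 17351/25 + 17672 = 459151/25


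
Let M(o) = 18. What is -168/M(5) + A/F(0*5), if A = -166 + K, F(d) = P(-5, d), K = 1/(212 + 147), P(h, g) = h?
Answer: 128519/5385 ≈ 23.866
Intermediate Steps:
K = 1/359 ≈ 0.0027855
F(d) = -5
A = -59593/359 (A = -166 + 1/359 = -59593/359 ≈ -166.00)
-168/M(5) + A/F(0*5) = -168/18 - 59593/359/(-5) = -168*1/18 - 59593/359*(-1/5) = -28/3 + 59593/1795 = 128519/5385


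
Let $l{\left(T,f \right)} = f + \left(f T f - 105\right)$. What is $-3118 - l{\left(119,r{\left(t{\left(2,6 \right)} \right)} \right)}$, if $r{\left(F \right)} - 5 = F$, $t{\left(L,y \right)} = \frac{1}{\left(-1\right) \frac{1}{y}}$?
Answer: $-3131$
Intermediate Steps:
$t{\left(L,y \right)} = - y$
$r{\left(F \right)} = 5 + F$
$l{\left(T,f \right)} = -105 + f + T f^{2}$ ($l{\left(T,f \right)} = f + \left(T f f - 105\right) = f + \left(T f^{2} - 105\right) = f + \left(-105 + T f^{2}\right) = -105 + f + T f^{2}$)
$-3118 - l{\left(119,r{\left(t{\left(2,6 \right)} \right)} \right)} = -3118 - \left(-105 + \left(5 - 6\right) + 119 \left(5 - 6\right)^{2}\right) = -3118 - \left(-105 - 1 + 119 \left(-1\right)^{2}\right) = -3118 - \left(-105 - 1 + 119 \cdot 1\right) = -3118 - \left(-105 - 1 + 119\right) = -3118 - 13 = -3131$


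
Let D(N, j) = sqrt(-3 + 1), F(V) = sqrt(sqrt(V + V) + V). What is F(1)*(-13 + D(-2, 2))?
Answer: sqrt(1 + sqrt(2))*(-13 + I*sqrt(2)) ≈ -20.199 + 2.1974*I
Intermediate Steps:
F(V) = sqrt(V + sqrt(2)*sqrt(V)) (F(V) = sqrt(sqrt(2*V) + V) = sqrt(sqrt(2)*sqrt(V) + V) = sqrt(V + sqrt(2)*sqrt(V)))
D(N, j) = I*sqrt(2) (D(N, j) = sqrt(-2) = I*sqrt(2))
F(1)*(-13 + D(-2, 2)) = sqrt(1 + sqrt(2)*sqrt(1))*(-13 + I*sqrt(2)) = sqrt(1 + sqrt(2)*1)*(-13 + I*sqrt(2)) = sqrt(1 + sqrt(2))*(-13 + I*sqrt(2))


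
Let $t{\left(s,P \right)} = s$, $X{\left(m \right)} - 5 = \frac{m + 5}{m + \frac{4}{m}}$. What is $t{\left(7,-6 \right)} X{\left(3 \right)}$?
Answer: $\frac{623}{13} \approx 47.923$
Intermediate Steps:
$X{\left(m \right)} = 5 + \frac{5 + m}{m + \frac{4}{m}}$ ($X{\left(m \right)} = 5 + \frac{m + 5}{m + \frac{4}{m}} = 5 + \frac{5 + m}{m + \frac{4}{m}}$)
$t{\left(7,-6 \right)} X{\left(3 \right)} = 7 \frac{20 + 5 \cdot 3 + 6 \cdot 3^{2}}{4 + 3^{2}} = 7 \frac{20 + 15 + 6 \cdot 9}{4 + 9} = 7 \frac{20 + 15 + 54}{13} = 7 \cdot \frac{1}{13} \cdot 89 = 7 \cdot \frac{89}{13} = \frac{623}{13}$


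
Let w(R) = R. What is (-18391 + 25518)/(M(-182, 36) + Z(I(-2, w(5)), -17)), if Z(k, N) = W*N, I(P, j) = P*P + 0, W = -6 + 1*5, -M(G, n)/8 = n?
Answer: -7127/271 ≈ -26.299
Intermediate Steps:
M(G, n) = -8*n
W = -1 (W = -6 + 5 = -1)
I(P, j) = P² (I(P, j) = P² + 0 = P²)
Z(k, N) = -N
(-18391 + 25518)/(M(-182, 36) + Z(I(-2, w(5)), -17)) = (-18391 + 25518)/(-8*36 - 1*(-17)) = 7127/(-288 + 17) = 7127/(-271) = 7127*(-1/271) = -7127/271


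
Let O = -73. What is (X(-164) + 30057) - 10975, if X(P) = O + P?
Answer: 18845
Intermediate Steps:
X(P) = -73 + P
(X(-164) + 30057) - 10975 = ((-73 - 164) + 30057) - 10975 = (-237 + 30057) - 10975 = 29820 - 10975 = 18845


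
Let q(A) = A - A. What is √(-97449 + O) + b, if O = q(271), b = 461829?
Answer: 461829 + I*√97449 ≈ 4.6183e+5 + 312.17*I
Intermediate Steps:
q(A) = 0
O = 0
√(-97449 + O) + b = √(-97449 + 0) + 461829 = √(-97449) + 461829 = I*√97449 + 461829 = 461829 + I*√97449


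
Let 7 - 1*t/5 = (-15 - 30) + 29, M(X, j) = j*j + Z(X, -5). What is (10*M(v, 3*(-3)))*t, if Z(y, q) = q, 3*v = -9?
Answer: 87400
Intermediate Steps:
v = -3 (v = (⅓)*(-9) = -3)
M(X, j) = -5 + j² (M(X, j) = j*j - 5 = j² - 5 = -5 + j²)
t = 115 (t = 35 - 5*((-15 - 30) + 29) = 35 - 5*(-45 + 29) = 35 - 5*(-16) = 35 + 80 = 115)
(10*M(v, 3*(-3)))*t = (10*(-5 + (3*(-3))²))*115 = (10*(-5 + (-9)²))*115 = (10*(-5 + 81))*115 = (10*76)*115 = 760*115 = 87400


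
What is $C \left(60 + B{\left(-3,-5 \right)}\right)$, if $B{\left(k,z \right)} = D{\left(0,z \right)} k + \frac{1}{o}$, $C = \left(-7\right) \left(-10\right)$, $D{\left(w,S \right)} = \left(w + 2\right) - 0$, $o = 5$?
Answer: $3794$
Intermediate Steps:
$D{\left(w,S \right)} = 2 + w$ ($D{\left(w,S \right)} = \left(2 + w\right) + 0 = 2 + w$)
$C = 70$
$B{\left(k,z \right)} = \frac{1}{5} + 2 k$ ($B{\left(k,z \right)} = \left(2 + 0\right) k + \frac{1}{5} = 2 k + \frac{1}{5} = \frac{1}{5} + 2 k$)
$C \left(60 + B{\left(-3,-5 \right)}\right) = 70 \left(60 + \left(\frac{1}{5} + 2 \left(-3\right)\right)\right) = 70 \left(60 + \left(\frac{1}{5} - 6\right)\right) = 70 \left(60 - \frac{29}{5}\right) = 70 \cdot \frac{271}{5} = 3794$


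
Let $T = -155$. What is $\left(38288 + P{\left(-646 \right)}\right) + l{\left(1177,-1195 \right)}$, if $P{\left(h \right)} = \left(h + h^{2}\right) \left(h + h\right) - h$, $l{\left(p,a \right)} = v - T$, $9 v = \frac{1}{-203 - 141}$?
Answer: $- \frac{1666572313897}{3096} \approx -5.383 \cdot 10^{8}$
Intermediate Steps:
$v = - \frac{1}{3096}$ ($v = \frac{1}{9 \left(-203 - 141\right)} = \frac{1}{9 \left(-344\right)} = \frac{1}{9} \left(- \frac{1}{344}\right) = - \frac{1}{3096} \approx -0.000323$)
$l{\left(p,a \right)} = \frac{479879}{3096}$ ($l{\left(p,a \right)} = - \frac{1}{3096} - -155 = - \frac{1}{3096} + 155 = \frac{479879}{3096}$)
$P{\left(h \right)} = - h + 2 h \left(h + h^{2}\right)$ ($P{\left(h \right)} = \left(h + h^{2}\right) 2 h - h = 2 h \left(h + h^{2}\right) - h = - h + 2 h \left(h + h^{2}\right)$)
$\left(38288 + P{\left(-646 \right)}\right) + l{\left(1177,-1195 \right)} = \left(38288 - 646 \left(-1 + 2 \left(-646\right) + 2 \left(-646\right)^{2}\right)\right) + \frac{479879}{3096} = \left(38288 - 646 \left(-1 - 1292 + 2 \cdot 417316\right)\right) + \frac{479879}{3096} = \left(38288 - 646 \left(-1 - 1292 + 834632\right)\right) + \frac{479879}{3096} = \left(38288 - 538336994\right) + \frac{479879}{3096} = -538298706 + \frac{479879}{3096} = - \frac{1666572313897}{3096}$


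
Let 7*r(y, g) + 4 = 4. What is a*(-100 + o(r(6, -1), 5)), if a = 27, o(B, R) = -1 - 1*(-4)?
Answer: -2619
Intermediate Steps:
r(y, g) = 0 (r(y, g) = -4/7 + (⅐)*4 = -4/7 + 4/7 = 0)
o(B, R) = 3 (o(B, R) = -1 + 4 = 3)
a*(-100 + o(r(6, -1), 5)) = 27*(-100 + 3) = 27*(-97) = -2619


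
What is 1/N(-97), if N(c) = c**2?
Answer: 1/9409 ≈ 0.00010628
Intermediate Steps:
1/N(-97) = 1/((-97)**2) = 1/9409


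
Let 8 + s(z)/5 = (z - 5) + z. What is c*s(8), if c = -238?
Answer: -3570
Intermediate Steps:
s(z) = -65 + 10*z (s(z) = -40 + 5*((z - 5) + z) = -40 + 5*((-5 + z) + z) = -40 + 5*(-5 + 2*z) = -40 + (-25 + 10*z) = -65 + 10*z)
c*s(8) = -238*(-65 + 10*8) = -238*(-65 + 80) = -238*15 = -3570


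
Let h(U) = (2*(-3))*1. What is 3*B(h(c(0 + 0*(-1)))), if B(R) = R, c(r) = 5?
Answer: -18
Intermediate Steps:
h(U) = -6 (h(U) = -6*1 = -6)
3*B(h(c(0 + 0*(-1)))) = 3*(-6) = -18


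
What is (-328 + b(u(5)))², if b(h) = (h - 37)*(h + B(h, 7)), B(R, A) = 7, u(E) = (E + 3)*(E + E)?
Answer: 11648569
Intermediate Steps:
u(E) = 2*E*(3 + E) (u(E) = (3 + E)*(2*E) = 2*E*(3 + E))
b(h) = (-37 + h)*(7 + h) (b(h) = (h - 37)*(h + 7) = (-37 + h)*(7 + h))
(-328 + b(u(5)))² = (-328 + (-259 + (2*5*(3 + 5))² - 60*5*(3 + 5)))² = (-328 + (-259 + (2*5*8)² - 60*5*8))² = (-328 + (-259 + 80² - 30*80))² = (-328 + (-259 + 6400 - 2400))² = (-328 + 3741)² = 3413² = 11648569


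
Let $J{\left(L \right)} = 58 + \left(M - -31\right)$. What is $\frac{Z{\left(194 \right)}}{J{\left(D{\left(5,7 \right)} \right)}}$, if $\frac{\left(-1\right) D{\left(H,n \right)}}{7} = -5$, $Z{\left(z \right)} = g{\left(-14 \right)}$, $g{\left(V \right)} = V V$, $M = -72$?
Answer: $\frac{196}{17} \approx 11.529$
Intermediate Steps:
$g{\left(V \right)} = V^{2}$
$Z{\left(z \right)} = 196$ ($Z{\left(z \right)} = \left(-14\right)^{2} = 196$)
$D{\left(H,n \right)} = 35$ ($D{\left(H,n \right)} = \left(-7\right) \left(-5\right) = 35$)
$J{\left(L \right)} = 17$ ($J{\left(L \right)} = 58 - 41 = 17$)
$\frac{Z{\left(194 \right)}}{J{\left(D{\left(5,7 \right)} \right)}} = \frac{196}{17}$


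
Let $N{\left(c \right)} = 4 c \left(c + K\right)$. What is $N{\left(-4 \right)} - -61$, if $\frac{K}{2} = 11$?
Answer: $-227$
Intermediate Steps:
$K = 22$ ($K = 2 \cdot 11 = 22$)
$N{\left(c \right)} = 4 c \left(22 + c\right)$ ($N{\left(c \right)} = 4 c \left(c + 22\right) = 4 c \left(22 + c\right)$)
$N{\left(-4 \right)} - -61 = 4 \left(-4\right) \left(22 - 4\right) - -61 = 4 \left(-4\right) 18 + 61 = -288 + 61 = -227$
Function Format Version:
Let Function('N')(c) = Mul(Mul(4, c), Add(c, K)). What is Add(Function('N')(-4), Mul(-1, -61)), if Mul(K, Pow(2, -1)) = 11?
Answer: -227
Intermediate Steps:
K = 22 (K = Mul(2, 11) = 22)
Function('N')(c) = Mul(4, c, Add(22, c)) (Function('N')(c) = Mul(Mul(4, c), Add(c, 22)) = Mul(Mul(4, c), Add(22, c)) = Mul(4, c, Add(22, c)))
Add(Function('N')(-4), Mul(-1, -61)) = Add(Mul(4, -4, Add(22, -4)), Mul(-1, -61)) = Add(Mul(4, -4, 18), 61) = Add(-288, 61) = -227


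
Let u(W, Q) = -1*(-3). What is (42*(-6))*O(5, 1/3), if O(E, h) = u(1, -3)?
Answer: -756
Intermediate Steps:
u(W, Q) = 3
O(E, h) = 3
(42*(-6))*O(5, 1/3) = (42*(-6))*3 = -252*3 = -756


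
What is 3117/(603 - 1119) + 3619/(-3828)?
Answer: -26135/3741 ≈ -6.9861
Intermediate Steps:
3117/(603 - 1119) + 3619/(-3828) = 3117/(-516) + 3619*(-1/3828) = 3117*(-1/516) - 329/348 = -1039/172 - 329/348 = -26135/3741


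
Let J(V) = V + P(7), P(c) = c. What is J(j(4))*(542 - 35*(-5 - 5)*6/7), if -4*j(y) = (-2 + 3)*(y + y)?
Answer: 4210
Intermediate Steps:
j(y) = -y/2 (j(y) = -(-2 + 3)*(y + y)/4 = -2*y/4 = -y/2)
J(V) = 7 + V (J(V) = V + 7 = 7 + V)
J(j(4))*(542 - 35*(-5 - 5)*6/7) = (7 - ½*4)*(542 - 35*(-5 - 5)*6/7) = (7 - 2)*(542 - 35*(-10*6)/7) = 5*(542 - (-2100)/7) = 5*(542 - 35*(-60/7)) = 5*(542 + 300) = 5*842 = 4210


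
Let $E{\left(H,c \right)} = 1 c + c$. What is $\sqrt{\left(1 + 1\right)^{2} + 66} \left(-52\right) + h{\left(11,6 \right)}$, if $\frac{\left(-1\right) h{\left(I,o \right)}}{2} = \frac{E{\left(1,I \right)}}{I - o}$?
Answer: $- \frac{44}{5} - 52 \sqrt{70} \approx -443.86$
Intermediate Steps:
$E{\left(H,c \right)} = 2 c$ ($E{\left(H,c \right)} = c + c = 2 c$)
$h{\left(I,o \right)} = - \frac{4 I}{I - o}$ ($h{\left(I,o \right)} = - 2 \frac{2 I}{I - o} = - \frac{4 I}{I - o}$)
$\sqrt{\left(1 + 1\right)^{2} + 66} \left(-52\right) + h{\left(11,6 \right)} = \sqrt{\left(1 + 1\right)^{2} + 66} \left(-52\right) + 4 \cdot 11 \frac{1}{6 - 11} = \sqrt{2^{2} + 66} \left(-52\right) + 4 \cdot 11 \frac{1}{6 - 11} = \sqrt{4 + 66} \left(-52\right) + 4 \cdot 11 \frac{1}{-5} = \sqrt{70} \left(-52\right) + 4 \cdot 11 \left(- \frac{1}{5}\right) = - 52 \sqrt{70} - \frac{44}{5} = - \frac{44}{5} - 52 \sqrt{70}$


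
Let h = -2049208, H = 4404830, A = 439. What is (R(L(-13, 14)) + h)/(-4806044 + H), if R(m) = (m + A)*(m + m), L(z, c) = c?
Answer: 1018262/200607 ≈ 5.0759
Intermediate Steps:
R(m) = 2*m*(439 + m) (R(m) = (m + 439)*(m + m) = (439 + m)*(2*m) = 2*m*(439 + m))
(R(L(-13, 14)) + h)/(-4806044 + H) = (2*14*(439 + 14) - 2049208)/(-4806044 + 4404830) = (2*14*453 - 2049208)/(-401214) = (12684 - 2049208)*(-1/401214) = -2036524*(-1/401214) = 1018262/200607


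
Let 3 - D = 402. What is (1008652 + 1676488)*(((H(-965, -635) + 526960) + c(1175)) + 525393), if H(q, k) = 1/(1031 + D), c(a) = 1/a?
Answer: 104918803183616999/37130 ≈ 2.8257e+12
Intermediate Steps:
D = -399 (D = 3 - 1*402 = 3 - 402 = -399)
H(q, k) = 1/632 (H(q, k) = 1/(1031 - 399) = 1/632)
(1008652 + 1676488)*(((H(-965, -635) + 526960) + c(1175)) + 525393) = (1008652 + 1676488)*(((1/632 + 526960) + 1/1175) + 525393) = 2685140*((333038721/632 + 1/1175) + 525393) = 2685140*(391320497807/742600 + 525393) = 2685140*(781477339607/742600) = 104918803183616999/37130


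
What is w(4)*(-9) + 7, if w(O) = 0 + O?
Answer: -29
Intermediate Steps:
w(O) = O
w(4)*(-9) + 7 = 4*(-9) + 7 = -36 + 7 = -29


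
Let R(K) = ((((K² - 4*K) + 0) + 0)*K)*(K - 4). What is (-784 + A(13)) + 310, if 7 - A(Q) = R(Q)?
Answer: -14156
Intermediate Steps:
R(K) = K*(-4 + K)*(K² - 4*K) (R(K) = (((K² - 4*K) + 0)*K)*(-4 + K) = ((K² - 4*K)*K)*(-4 + K) = (K*(K² - 4*K))*(-4 + K) = K*(-4 + K)*(K² - 4*K))
A(Q) = 7 - Q²*(16 + Q² - 8*Q)
(-784 + A(13)) + 310 = (-784 + (7 + 13²*(-16 - 1*13² + 8*13))) + 310 = (-784 + (7 + 169*(-16 - 1*169 + 104))) + 310 = (-784 + (7 + 169*(-16 - 169 + 104))) + 310 = (-784 + (7 + 169*(-81))) + 310 = (-784 + (7 - 13689)) + 310 = (-784 - 13682) + 310 = -14466 + 310 = -14156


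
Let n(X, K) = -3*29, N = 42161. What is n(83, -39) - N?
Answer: -42248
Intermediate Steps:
n(X, K) = -87
n(83, -39) - N = -87 - 1*42161 = -87 - 42161 = -42248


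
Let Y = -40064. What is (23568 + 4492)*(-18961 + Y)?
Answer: -1656241500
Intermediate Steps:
(23568 + 4492)*(-18961 + Y) = (23568 + 4492)*(-18961 - 40064) = 28060*(-59025) = -1656241500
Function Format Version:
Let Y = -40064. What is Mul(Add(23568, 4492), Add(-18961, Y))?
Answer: -1656241500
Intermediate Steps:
Mul(Add(23568, 4492), Add(-18961, Y)) = Mul(Add(23568, 4492), Add(-18961, -40064)) = Mul(28060, -59025) = -1656241500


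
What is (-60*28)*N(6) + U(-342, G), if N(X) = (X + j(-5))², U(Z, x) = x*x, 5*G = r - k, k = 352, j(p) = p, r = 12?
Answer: 2944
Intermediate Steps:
G = -68 (G = (12 - 1*352)/5 = (12 - 352)/5 = (⅕)*(-340) = -68)
U(Z, x) = x²
N(X) = (-5 + X)² (N(X) = (X - 5)² = (-5 + X)²)
(-60*28)*N(6) + U(-342, G) = (-60*28)*(-5 + 6)² + (-68)² = -1680*1² + 4624 = -1680*1 + 4624 = -1680 + 4624 = 2944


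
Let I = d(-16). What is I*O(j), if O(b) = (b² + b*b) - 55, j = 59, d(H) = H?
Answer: -110512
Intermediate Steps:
O(b) = -55 + 2*b² (O(b) = (b² + b²) - 55 = 2*b² - 55 = -55 + 2*b²)
I = -16
I*O(j) = -16*(-55 + 2*59²) = -16*(-55 + 2*3481) = -16*(-55 + 6962) = -16*6907 = -110512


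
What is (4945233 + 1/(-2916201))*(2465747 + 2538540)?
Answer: 72168291184050819784/2916201 ≈ 2.4747e+13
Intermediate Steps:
(4945233 + 1/(-2916201))*(2465747 + 2538540) = (4945233 - 1/2916201)*5004287 = (14421293419832/2916201)*5004287 = 72168291184050819784/2916201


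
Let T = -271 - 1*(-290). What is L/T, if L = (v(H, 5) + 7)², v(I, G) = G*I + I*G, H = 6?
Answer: 4489/19 ≈ 236.26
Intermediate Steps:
v(I, G) = 2*G*I (v(I, G) = G*I + G*I = 2*G*I)
L = 4489 (L = (2*5*6 + 7)² = (60 + 7)² = 67² = 4489)
T = 19 (T = -271 + 290 = 19)
L/T = 4489/19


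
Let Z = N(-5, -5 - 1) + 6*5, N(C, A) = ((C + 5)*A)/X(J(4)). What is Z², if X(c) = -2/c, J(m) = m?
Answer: 900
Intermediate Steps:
N(C, A) = -2*A*(5 + C) (N(C, A) = ((C + 5)*A)/((-2/4)) = ((5 + C)*A)/((-2*¼)) = (A*(5 + C))/(-½) = (A*(5 + C))*(-2) = -2*A*(5 + C))
Z = 30 (Z = -2*(-5 - 1)*(5 - 5) + 6*5 = -2*(-6)*0 + 30 = 0 + 30 = 30)
Z² = 30² = 900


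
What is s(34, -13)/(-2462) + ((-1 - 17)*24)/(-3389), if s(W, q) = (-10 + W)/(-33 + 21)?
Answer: 535181/4171859 ≈ 0.12828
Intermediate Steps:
s(W, q) = 5/6 - W/12 (s(W, q) = (-10 + W)/(-12) = (-10 + W)*(-1/12) = 5/6 - W/12)
s(34, -13)/(-2462) + ((-1 - 17)*24)/(-3389) = (5/6 - 1/12*34)/(-2462) + ((-1 - 17)*24)/(-3389) = (5/6 - 17/6)*(-1/2462) - 18*24*(-1/3389) = -2*(-1/2462) - 432*(-1/3389) = 1/1231 + 432/3389 = 535181/4171859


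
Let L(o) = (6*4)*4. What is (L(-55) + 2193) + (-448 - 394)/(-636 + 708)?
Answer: 81983/36 ≈ 2277.3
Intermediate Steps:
L(o) = 96 (L(o) = 24*4 = 96)
(L(-55) + 2193) + (-448 - 394)/(-636 + 708) = (96 + 2193) + (-448 - 394)/(-636 + 708) = 2289 - 842/72 = 2289 - 842*1/72 = 2289 - 421/36 = 81983/36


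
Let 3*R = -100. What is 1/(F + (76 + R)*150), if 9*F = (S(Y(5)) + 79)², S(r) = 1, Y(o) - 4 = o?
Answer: 9/64000 ≈ 0.00014063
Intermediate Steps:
R = -100/3 (R = (⅓)*(-100) = -100/3 ≈ -33.333)
Y(o) = 4 + o
F = 6400/9 (F = (1 + 79)²/9 = (⅑)*80² = (⅑)*6400 = 6400/9 ≈ 711.11)
1/(F + (76 + R)*150) = 1/(6400/9 + (76 - 100/3)*150) = 1/(6400/9 + (128/3)*150) = 1/(6400/9 + 6400) = 1/(64000/9) = 9/64000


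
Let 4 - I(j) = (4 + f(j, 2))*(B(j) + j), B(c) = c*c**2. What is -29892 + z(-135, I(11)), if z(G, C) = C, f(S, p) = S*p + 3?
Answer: -68806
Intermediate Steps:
B(c) = c**3
f(S, p) = 3 + S*p
I(j) = 4 - (7 + 2*j)*(j + j**3) (I(j) = 4 - (4 + (3 + j*2))*(j**3 + j) = 4 - (4 + (3 + 2*j))*(j + j**3) = 4 - (7 + 2*j)*(j + j**3))
-29892 + z(-135, I(11)) = -29892 + (4 - 7*11 - 7*11**3 - 2*11**2 - 2*11**4) = -29892 + (4 - 77 - 7*1331 - 2*121 - 2*14641) = -29892 + (4 - 77 - 9317 - 242 - 29282) = -29892 - 38914 = -68806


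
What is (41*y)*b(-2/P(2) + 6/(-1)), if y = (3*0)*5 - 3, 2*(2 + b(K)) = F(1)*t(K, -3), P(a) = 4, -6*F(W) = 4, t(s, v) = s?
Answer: -41/2 ≈ -20.500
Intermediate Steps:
F(W) = -⅔ (F(W) = -⅙*4 = -⅔)
b(K) = -2 - K/3 (b(K) = -2 + (-2*K/3)/2 = -2 - K/3)
y = -3 (y = 0*5 - 3 = 0 - 3 = -3)
(41*y)*b(-2/P(2) + 6/(-1)) = (41*(-3))*(-2 - (-2/4 + 6/(-1))/3) = -123*(-2 - (-2*¼ + 6*(-1))/3) = -123*(-2 - (-½ - 6)/3) = -123*(-2 - ⅓*(-13/2)) = -123*(-2 + 13/6) = -123*⅙ = -41/2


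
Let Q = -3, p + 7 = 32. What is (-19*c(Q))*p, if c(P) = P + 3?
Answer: 0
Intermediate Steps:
p = 25 (p = -7 + 32 = 25)
c(P) = 3 + P
(-19*c(Q))*p = -19*(3 - 3)*25 = -19*0*25 = 0*25 = 0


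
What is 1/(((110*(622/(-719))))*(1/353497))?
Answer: -254164343/68420 ≈ -3714.8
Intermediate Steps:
1/(((110*(622/(-719))))*(1/353497)) = 1/(((110*(622*(-1/719))))*(1/353497)) = 353497/(110*(-622/719)) = 353497/(-68420/719) = -719/68420*353497 = -254164343/68420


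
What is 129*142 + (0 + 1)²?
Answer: 18319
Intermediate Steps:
129*142 + (0 + 1)² = 18318 + 1² = 18318 + 1 = 18319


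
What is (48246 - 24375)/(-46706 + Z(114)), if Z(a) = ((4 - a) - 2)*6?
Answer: -23871/47378 ≈ -0.50384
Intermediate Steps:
Z(a) = 12 - 6*a (Z(a) = (2 - a)*6 = 12 - 6*a)
(48246 - 24375)/(-46706 + Z(114)) = (48246 - 24375)/(-46706 + (12 - 6*114)) = 23871/(-46706 + (12 - 684)) = 23871/(-46706 - 672) = 23871/(-47378) = 23871*(-1/47378) = -23871/47378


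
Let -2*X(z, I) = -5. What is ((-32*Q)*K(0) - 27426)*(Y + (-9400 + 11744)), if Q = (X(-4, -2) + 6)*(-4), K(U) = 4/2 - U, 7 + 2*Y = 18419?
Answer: -291637500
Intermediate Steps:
Y = 9206 (Y = -7/2 + (½)*18419 = -7/2 + 18419/2 = 9206)
X(z, I) = 5/2 (X(z, I) = -½*(-5) = 5/2)
K(U) = 2 - U (K(U) = 4*(½) - U = 2 - U)
Q = -34 (Q = (5/2 + 6)*(-4) = (17/2)*(-4) = -34)
((-32*Q)*K(0) - 27426)*(Y + (-9400 + 11744)) = ((-32*(-34))*(2 - 1*0) - 27426)*(9206 + (-9400 + 11744)) = (1088*(2 + 0) - 27426)*(9206 + 2344) = (1088*2 - 27426)*11550 = (2176 - 27426)*11550 = -25250*11550 = -291637500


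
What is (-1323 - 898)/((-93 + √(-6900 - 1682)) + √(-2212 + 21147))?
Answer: -2221/(-93 + √18935 + I*√8582) ≈ -9.371 + 19.463*I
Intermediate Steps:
(-1323 - 898)/((-93 + √(-6900 - 1682)) + √(-2212 + 21147)) = -2221/((-93 + √(-8582)) + √18935) = -2221/((-93 + I*√8582) + √18935) = -2221/(-93 + √18935 + I*√8582)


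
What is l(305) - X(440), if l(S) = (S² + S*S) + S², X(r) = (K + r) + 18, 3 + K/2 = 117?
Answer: 278389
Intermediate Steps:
K = 228 (K = -6 + 2*117 = -6 + 234 = 228)
X(r) = 246 + r (X(r) = (228 + r) + 18 = 246 + r)
l(S) = 3*S² (l(S) = (S² + S²) + S² = 2*S² + S² = 3*S²)
l(305) - X(440) = 3*305² - (246 + 440) = 3*93025 - 1*686 = 279075 - 686 = 278389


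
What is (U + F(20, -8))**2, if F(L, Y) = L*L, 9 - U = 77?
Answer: 110224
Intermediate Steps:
U = -68 (U = 9 - 1*77 = 9 - 77 = -68)
F(L, Y) = L**2
(U + F(20, -8))**2 = (-68 + 20**2)**2 = (-68 + 400)**2 = 332**2 = 110224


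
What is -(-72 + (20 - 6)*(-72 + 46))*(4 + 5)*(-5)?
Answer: -19620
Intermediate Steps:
-(-72 + (20 - 6)*(-72 + 46))*(4 + 5)*(-5) = -(-72 + 14*(-26))*9*(-5) = -(-72 - 364)*(-45) = -(-436)*(-45) = -1*19620 = -19620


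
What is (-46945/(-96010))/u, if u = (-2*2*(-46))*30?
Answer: 9389/105995040 ≈ 8.8580e-5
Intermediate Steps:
u = 5520 (u = -4*(-46)*30 = 184*30 = 5520)
(-46945/(-96010))/u = -46945/(-96010)/5520 = -46945*(-1/96010)*(1/5520) = (9389/19202)*(1/5520) = 9389/105995040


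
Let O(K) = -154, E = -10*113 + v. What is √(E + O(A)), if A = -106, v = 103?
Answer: I*√1181 ≈ 34.366*I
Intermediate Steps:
E = -1027 (E = -10*113 + 103 = -1130 + 103 = -1027)
√(E + O(A)) = √(-1027 - 154) = √(-1181) = I*√1181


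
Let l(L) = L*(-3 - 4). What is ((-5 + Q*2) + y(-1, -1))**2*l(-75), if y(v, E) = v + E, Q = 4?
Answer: 525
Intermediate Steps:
y(v, E) = E + v
l(L) = -7*L (l(L) = L*(-7) = -7*L)
((-5 + Q*2) + y(-1, -1))**2*l(-75) = ((-5 + 4*2) + (-1 - 1))**2*(-7*(-75)) = ((-5 + 8) - 2)**2*525 = (3 - 2)**2*525 = 1**2*525 = 1*525 = 525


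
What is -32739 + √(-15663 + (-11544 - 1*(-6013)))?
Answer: -32739 + I*√21194 ≈ -32739.0 + 145.58*I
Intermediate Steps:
-32739 + √(-15663 + (-11544 - 1*(-6013))) = -32739 + √(-15663 + (-11544 + 6013)) = -32739 + √(-15663 - 5531) = -32739 + √(-21194) = -32739 + I*√21194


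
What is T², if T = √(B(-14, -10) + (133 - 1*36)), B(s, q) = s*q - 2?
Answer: 235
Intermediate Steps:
B(s, q) = -2 + q*s (B(s, q) = q*s - 2 = -2 + q*s)
T = √235 (T = √((-2 - 10*(-14)) + (133 - 1*36)) = √((-2 + 140) + (133 - 36)) = √(138 + 97) = √235 ≈ 15.330)
T² = (√235)² = 235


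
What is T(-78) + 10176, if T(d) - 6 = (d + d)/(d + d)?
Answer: 10183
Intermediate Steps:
T(d) = 7 (T(d) = 6 + (d + d)/(d + d) = 6 + (2*d)/((2*d)) = 6 + (2*d)*(1/(2*d)) = 6 + 1 = 7)
T(-78) + 10176 = 7 + 10176 = 10183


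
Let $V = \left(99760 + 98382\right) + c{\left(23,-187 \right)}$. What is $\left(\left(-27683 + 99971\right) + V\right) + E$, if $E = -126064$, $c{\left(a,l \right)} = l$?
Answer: $144179$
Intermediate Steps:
$V = 197955$ ($V = \left(99760 + 98382\right) - 187 = 198142 - 187 = 197955$)
$\left(\left(-27683 + 99971\right) + V\right) + E = \left(\left(-27683 + 99971\right) + 197955\right) - 126064 = \left(72288 + 197955\right) - 126064 = 270243 - 126064 = 144179$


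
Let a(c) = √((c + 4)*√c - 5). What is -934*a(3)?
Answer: -934*√(-5 + 7*√3) ≈ -2493.0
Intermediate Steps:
a(c) = √(-5 + √c*(4 + c)) (a(c) = √((4 + c)*√c - 5) = √(√c*(4 + c) - 5) = √(-5 + √c*(4 + c)))
-934*a(3) = -934*√(-5 + 3^(3/2) + 4*√3) = -934*√(-5 + 3*√3 + 4*√3) = -934*√(-5 + 7*√3)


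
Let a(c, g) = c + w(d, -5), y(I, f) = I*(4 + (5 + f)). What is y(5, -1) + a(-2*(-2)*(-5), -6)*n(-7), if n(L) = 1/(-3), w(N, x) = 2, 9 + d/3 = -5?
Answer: 46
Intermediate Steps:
d = -42 (d = -27 + 3*(-5) = -27 - 15 = -42)
n(L) = -1/3
y(I, f) = I*(9 + f)
a(c, g) = 2 + c (a(c, g) = c + 2 = 2 + c)
y(5, -1) + a(-2*(-2)*(-5), -6)*n(-7) = 5*(9 - 1) + (2 - 2*(-2)*(-5))*(-1/3) = 5*8 + (2 + 4*(-5))*(-1/3) = 40 + (2 - 20)*(-1/3) = 40 - 18*(-1/3) = 40 + 6 = 46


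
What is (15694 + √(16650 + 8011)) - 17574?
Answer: -1880 + √24661 ≈ -1723.0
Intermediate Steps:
(15694 + √(16650 + 8011)) - 17574 = (15694 + √24661) - 17574 = -1880 + √24661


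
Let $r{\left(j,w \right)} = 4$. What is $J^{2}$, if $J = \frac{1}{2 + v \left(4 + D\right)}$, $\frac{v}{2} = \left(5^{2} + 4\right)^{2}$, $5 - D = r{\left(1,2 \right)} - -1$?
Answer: $\frac{1}{45292900} \approx 2.2079 \cdot 10^{-8}$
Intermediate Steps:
$D = 0$ ($D = 5 - \left(4 - -1\right) = 5 - \left(4 + 1\right) = 5 - 5 = 0$)
$v = 1682$ ($v = 2 \left(5^{2} + 4\right)^{2} = 2 \left(25 + 4\right)^{2} = 2 \cdot 29^{2} = 2 \cdot 841 = 1682$)
$J = \frac{1}{6730}$ ($J = \frac{1}{2 + 1682 \left(4 + 0\right)} = \frac{1}{2 + 1682 \cdot 4} = \frac{1}{2 + 6728} = \frac{1}{6730} \approx 0.00014859$)
$J^{2} = \left(\frac{1}{6730}\right)^{2} = \frac{1}{45292900}$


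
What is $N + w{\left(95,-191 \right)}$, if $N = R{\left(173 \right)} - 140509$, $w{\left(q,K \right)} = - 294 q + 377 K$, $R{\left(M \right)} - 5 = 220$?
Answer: $-240221$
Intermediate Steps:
$R{\left(M \right)} = 225$ ($R{\left(M \right)} = 5 + 220 = 225$)
$N = -140284$ ($N = 225 - 140509 = -140284$)
$N + w{\left(95,-191 \right)} = -140284 + \left(\left(-294\right) 95 + 377 \left(-191\right)\right) = -140284 - 99937 = -240221$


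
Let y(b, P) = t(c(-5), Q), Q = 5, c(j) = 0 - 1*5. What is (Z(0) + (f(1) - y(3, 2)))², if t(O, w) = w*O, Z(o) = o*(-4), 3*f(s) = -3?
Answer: 576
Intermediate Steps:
f(s) = -1 (f(s) = (⅓)*(-3) = -1)
Z(o) = -4*o
c(j) = -5 (c(j) = 0 - 5 = -5)
t(O, w) = O*w
y(b, P) = -25 (y(b, P) = -5*5 = -25)
(Z(0) + (f(1) - y(3, 2)))² = (-4*0 + (-1 - 1*(-25)))² = (0 + (-1 + 25))² = (0 + 24)² = 24² = 576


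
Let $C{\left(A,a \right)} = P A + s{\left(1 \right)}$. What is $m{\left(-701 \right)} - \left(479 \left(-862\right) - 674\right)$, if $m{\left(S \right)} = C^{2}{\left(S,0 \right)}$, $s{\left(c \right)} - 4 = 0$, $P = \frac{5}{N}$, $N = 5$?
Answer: $899381$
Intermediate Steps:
$P = 1$ ($P = \frac{5}{5} = 5 \cdot \frac{1}{5} = 1$)
$s{\left(c \right)} = 4$ ($s{\left(c \right)} = 4 + 0 = 4$)
$C{\left(A,a \right)} = 4 + A$ ($C{\left(A,a \right)} = 1 A + 4 = A + 4 = 4 + A$)
$m{\left(S \right)} = \left(4 + S\right)^{2}$
$m{\left(-701 \right)} - \left(479 \left(-862\right) - 674\right) = \left(4 - 701\right)^{2} - \left(479 \left(-862\right) - 674\right) = \left(-697\right)^{2} - \left(-412898 - 674\right) = 485809 - -413572 = 485809 + 413572 = 899381$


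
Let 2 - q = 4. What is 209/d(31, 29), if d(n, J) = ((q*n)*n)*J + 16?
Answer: -209/55722 ≈ -0.0037508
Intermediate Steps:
q = -2 (q = 2 - 1*4 = 2 - 4 = -2)
d(n, J) = 16 - 2*J*n² (d(n, J) = ((-2*n)*n)*J + 16 = (-2*n²)*J + 16 = -2*J*n² + 16 = 16 - 2*J*n²)
209/d(31, 29) = 209/(16 - 2*29*31²) = 209/(16 - 2*29*961) = 209/(16 - 55738) = 209/(-55722) = 209*(-1/55722) = -209/55722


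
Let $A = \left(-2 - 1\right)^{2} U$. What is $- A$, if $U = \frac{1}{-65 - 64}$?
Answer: $\frac{3}{43} \approx 0.069767$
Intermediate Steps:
$U = - \frac{1}{129}$ ($U = \frac{1}{-129} = - \frac{1}{129} \approx -0.0077519$)
$A = - \frac{3}{43}$ ($A = \left(-2 - 1\right)^{2} \left(- \frac{1}{129}\right) = \left(-3\right)^{2} \left(- \frac{1}{129}\right) = 9 \left(- \frac{1}{129}\right) = - \frac{3}{43} \approx -0.069767$)
$- A = \left(-1\right) \left(- \frac{3}{43}\right) = \frac{3}{43}$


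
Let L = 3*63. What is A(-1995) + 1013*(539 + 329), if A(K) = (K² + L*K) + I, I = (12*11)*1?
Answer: 4482386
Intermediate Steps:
L = 189
I = 132 (I = 132*1 = 132)
A(K) = 132 + K² + 189*K (A(K) = (K² + 189*K) + 132 = 132 + K² + 189*K)
A(-1995) + 1013*(539 + 329) = (132 + (-1995)² + 189*(-1995)) + 1013*(539 + 329) = (132 + 3980025 - 377055) + 1013*868 = 3603102 + 879284 = 4482386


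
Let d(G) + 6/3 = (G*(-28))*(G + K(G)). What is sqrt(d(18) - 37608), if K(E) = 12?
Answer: I*sqrt(52730) ≈ 229.63*I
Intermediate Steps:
d(G) = -2 - 28*G*(12 + G) (d(G) = -2 + (G*(-28))*(G + 12) = -2 + (-28*G)*(12 + G) = -2 - 28*G*(12 + G))
sqrt(d(18) - 37608) = sqrt((-2 - 336*18 - 28*18**2) - 37608) = sqrt((-2 - 6048 - 28*324) - 37608) = sqrt((-2 - 6048 - 9072) - 37608) = sqrt(-15122 - 37608) = sqrt(-52730) = I*sqrt(52730)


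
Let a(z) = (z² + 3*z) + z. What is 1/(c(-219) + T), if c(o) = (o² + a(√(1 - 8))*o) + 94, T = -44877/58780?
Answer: 58780*I/(51491280*√7 + 2914737763*I) ≈ 2.0123e-5 + 9.4051e-7*I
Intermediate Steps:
T = -44877/58780 (T = -44877*1/58780 = -44877/58780 ≈ -0.76347)
a(z) = z² + 4*z
c(o) = 94 + o² + I*o*√7*(4 + I*√7) (c(o) = (o² + (√(1 - 8)*(4 + √(1 - 8)))*o) + 94 = (o² + (√(-7)*(4 + √(-7)))*o) + 94 = (o² + ((I*√7)*(4 + I*√7))*o) + 94 = (o² + (I*√7*(4 + I*√7))*o) + 94 = (o² + I*o*√7*(4 + I*√7)) + 94 = 94 + o² + I*o*√7*(4 + I*√7))
1/(c(-219) + T) = 1/((94 + (-219)² - 7*(-219) + 4*I*(-219)*√7) - 44877/58780) = 1/((94 + 47961 + 1533 - 876*I*√7) - 44877/58780) = 1/((49588 - 876*I*√7) - 44877/58780) = 1/(2914737763/58780 - 876*I*√7)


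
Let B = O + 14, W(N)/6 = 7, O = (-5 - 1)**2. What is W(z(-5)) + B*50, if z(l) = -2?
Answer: 2542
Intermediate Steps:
O = 36 (O = (-6)**2 = 36)
W(N) = 42 (W(N) = 6*7 = 42)
B = 50 (B = 36 + 14 = 50)
W(z(-5)) + B*50 = 42 + 50*50 = 42 + 2500 = 2542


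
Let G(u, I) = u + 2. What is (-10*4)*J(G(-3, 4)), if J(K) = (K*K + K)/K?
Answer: 0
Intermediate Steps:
G(u, I) = 2 + u
J(K) = (K + K²)/K (J(K) = (K² + K)/K = (K + K²)/K)
(-10*4)*J(G(-3, 4)) = (-10*4)*(1 + (2 - 3)) = -40*(1 - 1) = -40*0 = 0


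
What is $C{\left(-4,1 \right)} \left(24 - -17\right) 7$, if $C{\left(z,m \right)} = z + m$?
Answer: $-861$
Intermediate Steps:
$C{\left(z,m \right)} = m + z$
$C{\left(-4,1 \right)} \left(24 - -17\right) 7 = \left(1 - 4\right) \left(24 - -17\right) 7 = - 3 \left(24 + 17\right) 7 = \left(-3\right) 41 \cdot 7 = \left(-123\right) 7 = -861$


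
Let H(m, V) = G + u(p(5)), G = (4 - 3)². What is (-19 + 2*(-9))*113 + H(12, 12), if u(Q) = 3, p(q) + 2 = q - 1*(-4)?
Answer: -4177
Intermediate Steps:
p(q) = 2 + q (p(q) = -2 + (q - 1*(-4)) = -2 + (q + 4) = -2 + (4 + q) = 2 + q)
G = 1 (G = 1² = 1)
H(m, V) = 4 (H(m, V) = 1 + 3 = 4)
(-19 + 2*(-9))*113 + H(12, 12) = (-19 + 2*(-9))*113 + 4 = (-19 - 18)*113 + 4 = -37*113 + 4 = -4181 + 4 = -4177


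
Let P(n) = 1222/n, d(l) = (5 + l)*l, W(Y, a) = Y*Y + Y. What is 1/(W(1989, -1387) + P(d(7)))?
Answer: 42/166241231 ≈ 2.5264e-7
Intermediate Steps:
W(Y, a) = Y + Y² (W(Y, a) = Y² + Y = Y + Y²)
d(l) = l*(5 + l)
1/(W(1989, -1387) + P(d(7))) = 1/(1989*(1 + 1989) + 1222/((7*(5 + 7)))) = 1/(1989*1990 + 1222/((7*12))) = 1/(3958110 + 1222/84) = 1/(3958110 + 1222*(1/84)) = 1/(3958110 + 611/42) = 1/(166241231/42) = 42/166241231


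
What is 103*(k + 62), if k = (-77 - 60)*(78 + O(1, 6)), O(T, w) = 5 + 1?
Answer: -1178938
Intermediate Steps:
O(T, w) = 6
k = -11508 (k = (-77 - 60)*(78 + 6) = -137*84 = -11508)
103*(k + 62) = 103*(-11508 + 62) = 103*(-11446) = -1178938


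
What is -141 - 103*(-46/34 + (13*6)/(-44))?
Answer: 67673/374 ≈ 180.94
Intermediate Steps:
-141 - 103*(-46/34 + (13*6)/(-44)) = -141 - 103*(-46*1/34 + 78*(-1/44)) = -141 - 103*(-23/17 - 39/22) = -141 - 103*(-1169/374) = -141 + 120407/374 = 67673/374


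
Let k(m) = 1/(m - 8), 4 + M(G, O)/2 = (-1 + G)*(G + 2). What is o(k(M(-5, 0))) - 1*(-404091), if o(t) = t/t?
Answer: 404092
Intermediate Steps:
M(G, O) = -8 + 2*(-1 + G)*(2 + G) (M(G, O) = -8 + 2*((-1 + G)*(G + 2)) = -8 + 2*((-1 + G)*(2 + G)) = -8 + 2*(-1 + G)*(2 + G))
k(m) = 1/(-8 + m)
o(t) = 1
o(k(M(-5, 0))) - 1*(-404091) = 1 - 1*(-404091) = 1 + 404091 = 404092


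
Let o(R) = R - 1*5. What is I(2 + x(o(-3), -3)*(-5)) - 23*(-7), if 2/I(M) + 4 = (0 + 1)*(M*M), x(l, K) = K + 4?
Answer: 807/5 ≈ 161.40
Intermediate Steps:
o(R) = -5 + R (o(R) = R - 5 = -5 + R)
x(l, K) = 4 + K
I(M) = 2/(-4 + M²) (I(M) = 2/(-4 + (0 + 1)*(M*M)) = 2/(-4 + 1*M²) = 2/(-4 + M²))
I(2 + x(o(-3), -3)*(-5)) - 23*(-7) = 2/(-4 + (2 + (4 - 3)*(-5))²) - 23*(-7) = 2/(-4 + (2 + 1*(-5))²) + 161 = 2/(-4 + (2 - 5)²) + 161 = 2/(-4 + (-3)²) + 161 = 2/(-4 + 9) + 161 = 2/5 + 161 = 2*(⅕) + 161 = ⅖ + 161 = 807/5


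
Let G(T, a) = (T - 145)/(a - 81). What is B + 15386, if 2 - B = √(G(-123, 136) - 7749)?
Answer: 15388 - I*√23455465/55 ≈ 15388.0 - 88.056*I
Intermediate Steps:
G(T, a) = (-145 + T)/(-81 + a)
B = 2 - I*√23455465/55 (B = 2 - √((-145 - 123)/(-81 + 136) - 7749) = 2 - √(-268/55 - 7749) = 2 - √(-426463/55) = 2 - I*√23455465/55 ≈ 2.0 - 88.056*I)
B + 15386 = (2 - I*√23455465/55) + 15386 = 15388 - I*√23455465/55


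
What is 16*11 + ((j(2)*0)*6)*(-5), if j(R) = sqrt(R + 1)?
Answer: 176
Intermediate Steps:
j(R) = sqrt(1 + R)
16*11 + ((j(2)*0)*6)*(-5) = 16*11 + ((sqrt(1 + 2)*0)*6)*(-5) = 176 + ((sqrt(3)*0)*6)*(-5) = 176 + (0*6)*(-5) = 176 + 0*(-5) = 176 + 0 = 176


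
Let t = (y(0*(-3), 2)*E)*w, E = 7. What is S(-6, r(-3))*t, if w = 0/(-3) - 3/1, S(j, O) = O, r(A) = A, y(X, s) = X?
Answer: 0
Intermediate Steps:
w = -3 (w = 0*(-1/3) - 3*1 = 0 - 3 = -3)
t = 0 (t = ((0*(-3))*7)*(-3) = (0*7)*(-3) = 0*(-3) = 0)
S(-6, r(-3))*t = -3*0 = 0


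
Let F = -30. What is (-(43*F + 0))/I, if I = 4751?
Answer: 1290/4751 ≈ 0.27152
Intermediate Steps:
(-(43*F + 0))/I = -(43*(-30) + 0)/4751 = -(-1290 + 0)*(1/4751) = -1*(-1290)*(1/4751) = 1290*(1/4751) = 1290/4751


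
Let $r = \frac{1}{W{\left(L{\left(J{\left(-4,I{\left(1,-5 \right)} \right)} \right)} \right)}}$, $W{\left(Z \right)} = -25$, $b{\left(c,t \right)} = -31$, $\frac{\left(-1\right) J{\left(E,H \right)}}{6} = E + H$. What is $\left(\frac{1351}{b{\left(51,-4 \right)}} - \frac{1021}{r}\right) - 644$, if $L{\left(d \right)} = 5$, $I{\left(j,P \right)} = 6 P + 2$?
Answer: $\frac{769960}{31} \approx 24837.0$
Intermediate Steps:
$I{\left(j,P \right)} = 2 + 6 P$
$J{\left(E,H \right)} = - 6 E - 6 H$ ($J{\left(E,H \right)} = - 6 \left(E + H\right) = - 6 E - 6 H$)
$r = - \frac{1}{25}$ ($r = \frac{1}{-25} = - \frac{1}{25} \approx -0.04$)
$\left(\frac{1351}{b{\left(51,-4 \right)}} - \frac{1021}{r}\right) - 644 = \left(\frac{1351}{-31} - \frac{1021}{- \frac{1}{25}}\right) - 644 = \left(1351 \left(- \frac{1}{31}\right) - -25525\right) - 644 = \left(- \frac{1351}{31} + 25525\right) - 644 = \frac{789924}{31} - 644 = \frac{769960}{31}$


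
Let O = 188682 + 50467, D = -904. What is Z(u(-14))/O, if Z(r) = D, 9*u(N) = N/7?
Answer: -904/239149 ≈ -0.0037801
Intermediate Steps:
u(N) = N/63 (u(N) = (N/7)/9 = N/63)
Z(r) = -904
O = 239149
Z(u(-14))/O = -904/239149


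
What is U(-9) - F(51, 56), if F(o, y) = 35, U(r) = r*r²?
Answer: -764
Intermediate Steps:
U(r) = r³
U(-9) - F(51, 56) = (-9)³ - 1*35 = -729 - 35 = -764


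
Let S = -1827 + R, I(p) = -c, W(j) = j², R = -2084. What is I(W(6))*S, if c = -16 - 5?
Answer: -82131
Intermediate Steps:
c = -21
I(p) = 21 (I(p) = -1*(-21) = 21)
S = -3911 (S = -1827 - 2084 = -3911)
I(W(6))*S = 21*(-3911) = -82131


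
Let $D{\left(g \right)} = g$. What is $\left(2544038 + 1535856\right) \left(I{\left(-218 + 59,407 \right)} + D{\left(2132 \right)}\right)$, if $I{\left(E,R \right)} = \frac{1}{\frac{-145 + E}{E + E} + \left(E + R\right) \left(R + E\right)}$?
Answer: $\frac{42531757016564725}{4889644} \approx 8.6983 \cdot 10^{9}$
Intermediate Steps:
$I{\left(E,R \right)} = \frac{1}{\left(E + R\right)^{2} + \frac{-145 + E}{2 E}}$ ($I{\left(E,R \right)} = \frac{1}{\frac{-145 + E}{2 E} + \left(E + R\right) \left(E + R\right)} = \frac{1}{\left(-145 + E\right) \frac{1}{2 E} + \left(E + R\right)^{2}} = \frac{1}{\frac{-145 + E}{2 E} + \left(E + R\right)^{2}} = \frac{1}{\left(E + R\right)^{2} + \frac{-145 + E}{2 E}}$)
$\left(2544038 + 1535856\right) \left(I{\left(-218 + 59,407 \right)} + D{\left(2132 \right)}\right) = \left(2544038 + 1535856\right) \left(\frac{2 \left(-218 + 59\right)}{-145 + \left(-218 + 59\right) + 2 \left(-218 + 59\right) \left(\left(-218 + 59\right) + 407\right)^{2}} + 2132\right) = 4079894 \left(2 \left(-159\right) \frac{1}{-145 - 159 + 2 \left(-159\right) \left(-159 + 407\right)^{2}} + 2132\right) = 4079894 \left(2 \left(-159\right) \frac{1}{-145 - 159 + 2 \left(-159\right) 248^{2}} + 2132\right) = 4079894 \left(2 \left(-159\right) \frac{1}{-145 - 159 + 2 \left(-159\right) 61504} + 2132\right) = 4079894 \left(2 \left(-159\right) \frac{1}{-145 - 159 - 19558272} + 2132\right) = 4079894 \left(2 \left(-159\right) \frac{1}{-19558576} + 2132\right) = 4079894 \left(2 \left(-159\right) \left(- \frac{1}{19558576}\right) + 2132\right) = 4079894 \left(\frac{159}{9779288} + 2132\right) = 4079894 \cdot \frac{20849442175}{9779288} = \frac{42531757016564725}{4889644}$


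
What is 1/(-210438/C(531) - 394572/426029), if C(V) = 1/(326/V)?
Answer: -25135711/3247442965176 ≈ -7.7401e-6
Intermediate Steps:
C(V) = V/326
1/(-210438/C(531) - 394572/426029) = 1/(-210438/((1/326)*531) - 394572/426029) = 1/(-210438/531/326 - 394572*1/426029) = 1/(-210438*326/531 - 394572/426029) = 1/(-7622532/59 - 394572/426029) = 1/(-3247442965176/25135711) = -25135711/3247442965176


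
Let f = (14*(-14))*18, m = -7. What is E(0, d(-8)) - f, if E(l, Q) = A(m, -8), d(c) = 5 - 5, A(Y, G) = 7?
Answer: 3535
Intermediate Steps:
d(c) = 0
E(l, Q) = 7
f = -3528 (f = -196*18 = -3528)
E(0, d(-8)) - f = 7 - 1*(-3528) = 7 + 3528 = 3535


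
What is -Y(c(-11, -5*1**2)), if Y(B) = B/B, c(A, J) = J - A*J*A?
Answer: -1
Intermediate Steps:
c(A, J) = J - J*A**2
Y(B) = 1
-Y(c(-11, -5*1**2)) = -1*1 = -1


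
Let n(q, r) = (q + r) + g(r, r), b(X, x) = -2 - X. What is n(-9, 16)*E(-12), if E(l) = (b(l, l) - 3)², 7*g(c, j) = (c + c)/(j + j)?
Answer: 350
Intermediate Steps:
g(c, j) = c/(7*j) (g(c, j) = ((c + c)/(j + j))/7 = ((2*c)/((2*j)))/7 = ((2*c)*(1/(2*j)))/7 = (c/j)/7 = c/(7*j))
n(q, r) = ⅐ + q + r (n(q, r) = (q + r) + r/(7*r) = (q + r) + ⅐ = ⅐ + q + r)
E(l) = (-5 - l)² (E(l) = ((-2 - l) - 3)² = (-5 - l)²)
n(-9, 16)*E(-12) = (⅐ - 9 + 16)*(5 - 12)² = (50/7)*(-7)² = (50/7)*49 = 350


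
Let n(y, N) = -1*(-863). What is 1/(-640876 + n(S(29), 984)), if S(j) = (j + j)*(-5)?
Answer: -1/640013 ≈ -1.5625e-6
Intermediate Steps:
S(j) = -10*j (S(j) = (2*j)*(-5) = -10*j)
n(y, N) = 863
1/(-640876 + n(S(29), 984)) = 1/(-640876 + 863) = 1/(-640013) = -1/640013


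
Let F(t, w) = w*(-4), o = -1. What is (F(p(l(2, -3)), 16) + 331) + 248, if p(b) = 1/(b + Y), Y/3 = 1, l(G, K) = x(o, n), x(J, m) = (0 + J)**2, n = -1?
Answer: 515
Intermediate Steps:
x(J, m) = J**2
l(G, K) = 1 (l(G, K) = (-1)**2 = 1)
Y = 3 (Y = 3*1 = 3)
p(b) = 1/(3 + b) (p(b) = 1/(b + 3) = 1/(3 + b))
F(t, w) = -4*w
(F(p(l(2, -3)), 16) + 331) + 248 = (-4*16 + 331) + 248 = (-64 + 331) + 248 = 267 + 248 = 515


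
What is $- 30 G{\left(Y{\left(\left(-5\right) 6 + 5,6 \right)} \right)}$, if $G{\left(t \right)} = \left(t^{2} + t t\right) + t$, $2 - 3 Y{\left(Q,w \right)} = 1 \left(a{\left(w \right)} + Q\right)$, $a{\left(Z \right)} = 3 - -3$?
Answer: $-3150$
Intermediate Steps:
$a{\left(Z \right)} = 6$ ($a{\left(Z \right)} = 3 + 3 = 6$)
$Y{\left(Q,w \right)} = - \frac{4}{3} - \frac{Q}{3}$ ($Y{\left(Q,w \right)} = \frac{2}{3} - \frac{1 \left(6 + Q\right)}{3} = \frac{2}{3} - \frac{6 + Q}{3} = \frac{2}{3} - \left(2 + \frac{Q}{3}\right) = - \frac{4}{3} - \frac{Q}{3}$)
$G{\left(t \right)} = t + 2 t^{2}$ ($G{\left(t \right)} = \left(t^{2} + t^{2}\right) + t = 2 t^{2} + t = t + 2 t^{2}$)
$- 30 G{\left(Y{\left(\left(-5\right) 6 + 5,6 \right)} \right)} = - 30 \left(- \frac{4}{3} - \frac{\left(-5\right) 6 + 5}{3}\right) \left(1 + 2 \left(- \frac{4}{3} - \frac{\left(-5\right) 6 + 5}{3}\right)\right) = - 30 \left(- \frac{4}{3} - \frac{-30 + 5}{3}\right) \left(1 + 2 \left(- \frac{4}{3} - \frac{-30 + 5}{3}\right)\right) = - 30 \left(- \frac{4}{3} - - \frac{25}{3}\right) \left(1 + 2 \left(- \frac{4}{3} - - \frac{25}{3}\right)\right) = - 30 \left(- \frac{4}{3} + \frac{25}{3}\right) \left(1 + 2 \left(- \frac{4}{3} + \frac{25}{3}\right)\right) = - 30 \cdot 7 \left(1 + 2 \cdot 7\right) = - 30 \cdot 7 \left(1 + 14\right) = - 30 \cdot 7 \cdot 15 = \left(-30\right) 105 = -3150$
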